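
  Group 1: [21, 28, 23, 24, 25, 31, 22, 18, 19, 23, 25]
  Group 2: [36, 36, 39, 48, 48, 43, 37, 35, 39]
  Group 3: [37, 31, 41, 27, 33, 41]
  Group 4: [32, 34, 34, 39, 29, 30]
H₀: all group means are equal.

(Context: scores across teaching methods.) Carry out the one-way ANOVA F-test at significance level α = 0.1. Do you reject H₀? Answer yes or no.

Group means [23.55, 40.11, 35.00, 33.00], grand mean 32.125
SSB = Σnᵢ(x̄ᵢ−x̄)² = 1437.884; SSW = ΣΣ(x−x̄ᵢ)² = 569.616
MSB = 1437.884/3 = 479.2946; MSW = 569.616/28 = 20.3434
F = MSB/MSW = 23.5602
df = (3, 28)
p-value (upper-tail) = 0.00000
At α=0.1: p < α → reject H₀

reject H₀: yes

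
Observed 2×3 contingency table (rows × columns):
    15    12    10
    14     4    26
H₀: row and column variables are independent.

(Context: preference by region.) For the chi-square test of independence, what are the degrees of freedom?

degrees of freedom = 2

df = (r−1)(c−1) = (2−1)·(3−1) = 2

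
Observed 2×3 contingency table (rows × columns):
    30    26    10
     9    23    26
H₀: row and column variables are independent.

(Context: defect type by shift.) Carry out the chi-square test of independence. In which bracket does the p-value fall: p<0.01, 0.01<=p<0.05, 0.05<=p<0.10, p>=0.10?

Row totals [66, 58], col totals [39, 49, 36], n=124
χ² = (30−20.76)²/20.76 + (26−26.08)²/26.08 + (10−19.16)²/19.16 + (9−18.24)²/18.24 + (23−22.92)²/22.92 + (26−16.84)²/16.84 = 18.1619
df = 2
p-value (upper-tail) = 0.00011
→ bracket: p<0.01

p-value bracket: p<0.01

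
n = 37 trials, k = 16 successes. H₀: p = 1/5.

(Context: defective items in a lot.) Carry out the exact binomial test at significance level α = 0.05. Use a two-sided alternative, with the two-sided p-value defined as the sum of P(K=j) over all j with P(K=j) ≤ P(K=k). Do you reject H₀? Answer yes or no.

reject H₀: yes

Exact binomial: n=37, k=16, p₀=1/5=0.2000
P(X=j) = C(n,j)·p₀^j·(1−p₀)^(n−j); p = Σ P(X=j) over j with P(X=j) ≤ P(X=16)
p-value (two-sided) = 0.00137
At α=0.05: p < α → reject H₀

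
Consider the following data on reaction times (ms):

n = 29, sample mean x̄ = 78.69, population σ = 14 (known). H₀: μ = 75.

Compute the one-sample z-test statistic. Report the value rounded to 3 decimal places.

SE = σ/√n = 14/√29 = 2.5997
z = (x̄−μ₀)/SE = (78.69−75)/2.5997 = 1.4194

test statistic = 1.419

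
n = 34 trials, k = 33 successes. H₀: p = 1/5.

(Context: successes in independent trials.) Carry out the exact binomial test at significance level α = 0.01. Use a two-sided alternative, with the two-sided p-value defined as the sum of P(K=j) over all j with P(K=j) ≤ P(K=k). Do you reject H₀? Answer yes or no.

Exact binomial: n=34, k=33, p₀=1/5=0.2000
P(X=j) = C(n,j)·p₀^j·(1−p₀)^(n−j); p = Σ P(X=j) over j with P(X=j) ≤ P(X=33)
p-value (two-sided) = 0.00000
At α=0.01: p < α → reject H₀

reject H₀: yes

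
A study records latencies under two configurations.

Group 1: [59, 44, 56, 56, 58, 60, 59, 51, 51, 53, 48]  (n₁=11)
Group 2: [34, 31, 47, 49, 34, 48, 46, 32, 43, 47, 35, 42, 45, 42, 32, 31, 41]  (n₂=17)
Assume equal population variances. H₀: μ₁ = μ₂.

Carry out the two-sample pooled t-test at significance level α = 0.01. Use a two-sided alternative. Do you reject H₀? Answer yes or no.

x̄₁=54.091, s₁=5.147, n₁=11
x̄₂=39.941, s₂=6.656, n₂=17
s_p² = [10·5.147² + 16·6.656²]/26 = 37.4558
SE = √(s_p²·(1/11+1/17)) = 2.3682
t = (54.091−39.941)/2.3682 = 5.9749
df = 26
p-value (two-sided) = 0.00000
At α=0.01: p < α → reject H₀

reject H₀: yes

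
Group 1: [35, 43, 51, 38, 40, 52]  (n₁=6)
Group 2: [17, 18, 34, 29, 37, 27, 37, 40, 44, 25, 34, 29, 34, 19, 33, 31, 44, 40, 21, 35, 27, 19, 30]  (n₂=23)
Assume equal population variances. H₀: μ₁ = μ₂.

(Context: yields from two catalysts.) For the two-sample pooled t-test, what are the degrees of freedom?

df = n₁ + n₂ − 2 = 6 + 23 − 2 = 27

degrees of freedom = 27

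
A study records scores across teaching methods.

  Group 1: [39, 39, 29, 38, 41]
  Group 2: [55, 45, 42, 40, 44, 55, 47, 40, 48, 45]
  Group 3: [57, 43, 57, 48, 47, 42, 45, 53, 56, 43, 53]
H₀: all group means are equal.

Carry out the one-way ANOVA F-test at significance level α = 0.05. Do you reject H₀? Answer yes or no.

Group means [37.20, 46.10, 49.45], grand mean 45.808
SSB = Σnᵢ(x̄ᵢ−x̄)² = 517.611; SSW = ΣΣ(x−x̄ᵢ)² = 698.427
MSB = 517.611/2 = 258.8056; MSW = 698.427/23 = 30.3664
F = MSB/MSW = 8.5228
df = (2, 23)
p-value (upper-tail) = 0.00170
At α=0.05: p < α → reject H₀

reject H₀: yes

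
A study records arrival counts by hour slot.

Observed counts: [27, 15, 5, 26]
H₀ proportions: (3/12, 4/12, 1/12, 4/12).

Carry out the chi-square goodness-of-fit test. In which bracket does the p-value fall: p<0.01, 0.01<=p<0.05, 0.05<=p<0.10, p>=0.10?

n = 73; E_i = n·p_i = [18.25, 24.33, 6.08, 24.33]
χ² = (27−18.25)²/18.25 + (15−24.33)²/24.33 + (5−6.08)²/6.08 + (26−24.33)²/24.33 = 8.0822
df = 3
p-value (upper-tail) = 0.04434
→ bracket: 0.01<=p<0.05

p-value bracket: 0.01<=p<0.05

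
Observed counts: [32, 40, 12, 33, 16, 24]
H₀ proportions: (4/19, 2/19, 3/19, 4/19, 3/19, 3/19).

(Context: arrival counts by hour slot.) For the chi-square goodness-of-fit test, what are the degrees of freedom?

degrees of freedom = 5

df = k − 1 = 6 − 1 = 5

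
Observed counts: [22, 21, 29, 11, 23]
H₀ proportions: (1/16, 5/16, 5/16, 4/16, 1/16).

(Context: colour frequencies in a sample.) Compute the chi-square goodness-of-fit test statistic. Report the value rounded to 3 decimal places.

n = 106; E_i = n·p_i = [6.62, 33.12, 33.12, 26.50, 6.62]
χ² = (22−6.62)²/6.62 + (21−33.12)²/33.12 + (29−33.12)²/33.12 + (11−26.50)²/26.50 + (23−6.62)²/6.62 = 90.1736
df = 4

test statistic = 90.174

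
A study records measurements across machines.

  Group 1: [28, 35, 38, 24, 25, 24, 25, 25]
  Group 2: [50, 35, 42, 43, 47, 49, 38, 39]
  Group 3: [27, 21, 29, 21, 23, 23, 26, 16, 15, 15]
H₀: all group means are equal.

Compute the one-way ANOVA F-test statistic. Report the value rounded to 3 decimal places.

test statistic = 37.003

Group means [28.00, 42.88, 21.60], grand mean 30.115
SSB = Σnᵢ(x̄ᵢ−x̄)² = 2063.379; SSW = ΣΣ(x−x̄ᵢ)² = 641.275
MSB = 2063.379/2 = 1031.6894; MSW = 641.275/23 = 27.8815
F = MSB/MSW = 37.0026
df = (2, 23)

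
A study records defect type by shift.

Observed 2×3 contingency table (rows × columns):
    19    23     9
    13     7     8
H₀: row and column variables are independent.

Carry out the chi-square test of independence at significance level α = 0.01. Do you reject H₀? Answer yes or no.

Row totals [51, 28], col totals [32, 30, 17], n=79
χ² = (19−20.66)²/20.66 + (23−19.37)²/19.37 + (9−10.97)²/10.97 + (13−11.34)²/11.34 + (7−10.63)²/10.63 + (8−6.03)²/6.03 = 3.3007
df = 2
p-value (upper-tail) = 0.19198
At α=0.01: p ≥ α → fail to reject H₀

reject H₀: no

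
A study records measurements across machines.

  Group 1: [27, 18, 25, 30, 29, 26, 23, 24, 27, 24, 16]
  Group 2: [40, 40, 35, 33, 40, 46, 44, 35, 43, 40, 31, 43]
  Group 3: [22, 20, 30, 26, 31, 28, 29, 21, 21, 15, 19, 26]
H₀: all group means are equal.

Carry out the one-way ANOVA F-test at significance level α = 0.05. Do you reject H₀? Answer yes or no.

Group means [24.45, 39.17, 24.00], grand mean 29.343
SSB = Σnᵢ(x̄ᵢ−x̄)² = 1763.492; SSW = ΣΣ(x−x̄ᵢ)² = 702.394
MSB = 1763.492/2 = 881.7459; MSW = 702.394/32 = 21.9498
F = MSB/MSW = 40.1710
df = (2, 32)
p-value (upper-tail) = 0.00000
At α=0.05: p < α → reject H₀

reject H₀: yes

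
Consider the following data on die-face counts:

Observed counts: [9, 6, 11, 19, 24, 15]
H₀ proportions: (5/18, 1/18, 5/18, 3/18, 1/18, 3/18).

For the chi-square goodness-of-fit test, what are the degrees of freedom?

df = k − 1 = 6 − 1 = 5

degrees of freedom = 5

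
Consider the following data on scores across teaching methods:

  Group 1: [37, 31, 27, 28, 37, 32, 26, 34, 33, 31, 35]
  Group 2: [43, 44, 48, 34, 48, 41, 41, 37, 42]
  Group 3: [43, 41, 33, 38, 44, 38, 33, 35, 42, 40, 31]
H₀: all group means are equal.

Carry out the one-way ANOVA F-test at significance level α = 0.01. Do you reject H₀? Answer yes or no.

Group means [31.91, 42.00, 38.00], grand mean 37.000
SSB = Σnᵢ(x̄ᵢ−x̄)² = 521.091; SSW = ΣΣ(x−x̄ᵢ)² = 508.909
MSB = 521.091/2 = 260.5455; MSW = 508.909/28 = 18.1753
F = MSB/MSW = 14.3351
df = (2, 28)
p-value (upper-tail) = 0.00005
At α=0.01: p < α → reject H₀

reject H₀: yes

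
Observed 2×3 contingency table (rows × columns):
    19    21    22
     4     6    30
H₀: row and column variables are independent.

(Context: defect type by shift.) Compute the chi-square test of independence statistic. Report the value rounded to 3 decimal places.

test statistic = 15.314

Row totals [62, 40], col totals [23, 27, 52], n=102
χ² = (19−13.98)²/13.98 + (21−16.41)²/16.41 + (22−31.61)²/31.61 + (4−9.02)²/9.02 + (6−10.59)²/10.59 + (30−20.39)²/20.39 = 15.3140
df = 2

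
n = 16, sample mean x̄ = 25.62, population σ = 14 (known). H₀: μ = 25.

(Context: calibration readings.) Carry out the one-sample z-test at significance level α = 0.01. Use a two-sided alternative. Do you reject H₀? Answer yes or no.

SE = σ/√n = 14/√16 = 3.5000
z = (x̄−μ₀)/SE = (25.62−25)/3.5000 = 0.1771
p-value (two-sided) = 0.85940
At α=0.01: p ≥ α → fail to reject H₀

reject H₀: no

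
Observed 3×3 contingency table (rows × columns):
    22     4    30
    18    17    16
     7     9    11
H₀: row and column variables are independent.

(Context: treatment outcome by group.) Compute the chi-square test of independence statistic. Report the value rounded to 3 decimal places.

Row totals [56, 51, 27], col totals [47, 30, 57], n=134
χ² = (22−19.64)²/19.64 + (4−12.54)²/12.54 + (30−23.82)²/23.82 + (18−17.89)²/17.89 + (17−11.42)²/11.42 + (16−21.69)²/21.69 + (7−9.47)²/9.47 + (9−6.04)²/6.04 + (11−11.49)²/11.49 = 14.0333
df = 4

test statistic = 14.033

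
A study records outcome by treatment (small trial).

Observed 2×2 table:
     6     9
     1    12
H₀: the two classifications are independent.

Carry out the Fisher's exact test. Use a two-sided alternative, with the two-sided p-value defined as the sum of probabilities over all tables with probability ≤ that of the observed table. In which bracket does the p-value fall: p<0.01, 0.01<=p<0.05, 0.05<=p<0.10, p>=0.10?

Margins: r₁=15, r₂=13, c₁=7, c₂=21, n=28
p_obs = C(15,6)·C(13,1)/C(28,7); sum pmf over tables with pmf ≤ p_obs
p-value (two-sided) = 0.08357
→ bracket: 0.05<=p<0.10

p-value bracket: 0.05<=p<0.10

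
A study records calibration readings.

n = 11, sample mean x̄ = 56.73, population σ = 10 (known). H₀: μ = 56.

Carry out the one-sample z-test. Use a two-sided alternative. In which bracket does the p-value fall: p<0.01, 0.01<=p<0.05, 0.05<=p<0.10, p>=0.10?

p-value bracket: p>=0.10

SE = σ/√n = 10/√11 = 3.0151
z = (x̄−μ₀)/SE = (56.73−56)/3.0151 = 0.2421
p-value (two-sided) = 0.80869
→ bracket: p>=0.10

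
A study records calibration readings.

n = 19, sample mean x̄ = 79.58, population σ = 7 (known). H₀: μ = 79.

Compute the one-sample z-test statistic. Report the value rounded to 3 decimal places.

test statistic = 0.361

SE = σ/√n = 7/√19 = 1.6059
z = (x̄−μ₀)/SE = (79.58−79)/1.6059 = 0.3612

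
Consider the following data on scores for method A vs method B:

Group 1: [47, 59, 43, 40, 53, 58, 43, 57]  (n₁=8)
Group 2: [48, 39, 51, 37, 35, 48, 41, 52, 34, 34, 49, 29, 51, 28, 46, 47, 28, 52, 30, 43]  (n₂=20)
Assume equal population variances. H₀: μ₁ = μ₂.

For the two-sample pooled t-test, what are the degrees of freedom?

degrees of freedom = 26

df = n₁ + n₂ − 2 = 8 + 20 − 2 = 26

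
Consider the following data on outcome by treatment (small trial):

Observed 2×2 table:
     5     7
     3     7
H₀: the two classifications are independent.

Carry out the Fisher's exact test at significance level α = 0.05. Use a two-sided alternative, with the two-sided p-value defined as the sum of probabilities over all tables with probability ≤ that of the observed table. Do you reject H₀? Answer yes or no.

Margins: r₁=12, r₂=10, c₁=8, c₂=14, n=22
p_obs = C(12,5)·C(10,3)/C(22,8); sum pmf over tables with pmf ≤ p_obs
p-value (two-sided) = 0.67492
At α=0.05: p ≥ α → fail to reject H₀

reject H₀: no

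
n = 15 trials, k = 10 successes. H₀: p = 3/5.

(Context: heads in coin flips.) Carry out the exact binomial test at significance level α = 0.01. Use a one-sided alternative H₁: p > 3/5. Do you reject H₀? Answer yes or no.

reject H₀: no

Exact binomial: n=15, k=10, p₀=3/5=0.6000
P(X≥10) from Σ C(n,i)·p₀^i·(1−p₀)^(n−i)
p-value (one-sided, H₁ greater) = 0.40322
At α=0.01: p ≥ α → fail to reject H₀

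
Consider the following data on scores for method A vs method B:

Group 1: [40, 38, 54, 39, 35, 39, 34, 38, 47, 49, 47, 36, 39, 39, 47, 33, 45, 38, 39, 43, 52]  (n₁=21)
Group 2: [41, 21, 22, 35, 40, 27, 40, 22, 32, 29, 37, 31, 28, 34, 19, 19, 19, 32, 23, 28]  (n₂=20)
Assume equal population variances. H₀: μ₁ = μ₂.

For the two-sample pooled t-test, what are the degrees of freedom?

df = n₁ + n₂ − 2 = 21 + 20 − 2 = 39

degrees of freedom = 39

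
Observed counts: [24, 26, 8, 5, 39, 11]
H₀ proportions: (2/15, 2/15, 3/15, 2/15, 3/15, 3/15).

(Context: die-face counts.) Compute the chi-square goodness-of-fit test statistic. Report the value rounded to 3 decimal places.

test statistic = 47.243

n = 113; E_i = n·p_i = [15.07, 15.07, 22.60, 15.07, 22.60, 22.60]
χ² = (24−15.07)²/15.07 + (26−15.07)²/15.07 + (8−22.60)²/22.60 + (5−15.07)²/15.07 + (39−22.60)²/22.60 + (11−22.60)²/22.60 = 47.2434
df = 5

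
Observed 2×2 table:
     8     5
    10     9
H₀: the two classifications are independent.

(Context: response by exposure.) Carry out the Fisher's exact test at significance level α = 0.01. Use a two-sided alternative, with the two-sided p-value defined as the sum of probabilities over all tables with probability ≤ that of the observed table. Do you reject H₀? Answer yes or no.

reject H₀: no

Margins: r₁=13, r₂=19, c₁=18, c₂=14, n=32
p_obs = C(13,8)·C(19,10)/C(32,18); sum pmf over tables with pmf ≤ p_obs
p-value (two-sided) = 0.72489
At α=0.01: p ≥ α → fail to reject H₀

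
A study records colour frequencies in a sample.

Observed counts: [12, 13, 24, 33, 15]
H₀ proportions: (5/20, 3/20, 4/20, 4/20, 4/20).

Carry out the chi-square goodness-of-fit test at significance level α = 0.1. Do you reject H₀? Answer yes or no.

reject H₀: yes

n = 97; E_i = n·p_i = [24.25, 14.55, 19.40, 19.40, 19.40]
χ² = (12−24.25)²/24.25 + (13−14.55)²/14.55 + (24−19.40)²/19.40 + (33−19.40)²/19.40 + (15−19.40)²/19.40 = 17.9759
df = 4
p-value (upper-tail) = 0.00125
At α=0.1: p < α → reject H₀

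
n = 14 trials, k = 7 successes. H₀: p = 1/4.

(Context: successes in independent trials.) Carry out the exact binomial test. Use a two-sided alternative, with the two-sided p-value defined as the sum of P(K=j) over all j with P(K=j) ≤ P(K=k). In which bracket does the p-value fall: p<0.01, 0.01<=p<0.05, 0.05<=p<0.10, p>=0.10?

Exact binomial: n=14, k=7, p₀=1/4=0.2500
P(X=j) = C(n,j)·p₀^j·(1−p₀)^(n−j); p = Σ P(X=j) over j with P(X=j) ≤ P(X=7)
p-value (two-sided) = 0.05609
→ bracket: 0.05<=p<0.10

p-value bracket: 0.05<=p<0.10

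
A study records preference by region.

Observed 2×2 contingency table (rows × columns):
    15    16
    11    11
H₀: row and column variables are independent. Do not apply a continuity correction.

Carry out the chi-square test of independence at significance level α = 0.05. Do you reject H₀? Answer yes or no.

Row totals [31, 22], col totals [26, 27], n=53
χ² = (15−15.21)²/15.21 + (16−15.79)²/15.79 + (11−10.79)²/10.79 + (11−11.21)²/11.21 = 0.0134
df = 1
p-value (upper-tail) = 0.90786
At α=0.05: p ≥ α → fail to reject H₀

reject H₀: no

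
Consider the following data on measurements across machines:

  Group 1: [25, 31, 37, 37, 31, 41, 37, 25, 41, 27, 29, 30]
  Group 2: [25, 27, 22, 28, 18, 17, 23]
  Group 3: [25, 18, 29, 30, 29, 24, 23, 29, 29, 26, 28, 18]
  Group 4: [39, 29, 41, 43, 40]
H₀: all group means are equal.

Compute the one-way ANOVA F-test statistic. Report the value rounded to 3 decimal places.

Group means [32.58, 22.86, 25.67, 38.40], grand mean 29.194
SSB = Σnᵢ(x̄ᵢ−x̄)² = 991.998; SSW = ΣΣ(x−x̄ᵢ)² = 793.640
MSB = 991.998/3 = 330.6661; MSW = 793.640/32 = 24.8013
F = MSB/MSW = 13.3326
df = (3, 32)

test statistic = 13.333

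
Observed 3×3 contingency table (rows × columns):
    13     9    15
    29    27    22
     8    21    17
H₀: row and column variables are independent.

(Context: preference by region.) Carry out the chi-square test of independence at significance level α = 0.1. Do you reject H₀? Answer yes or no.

Row totals [37, 78, 46], col totals [50, 57, 54], n=161
χ² = (13−11.49)²/11.49 + (9−13.10)²/13.10 + (15−12.41)²/12.41 + (29−24.22)²/24.22 + (27−27.61)²/27.61 + (22−26.16)²/26.16 + (8−14.29)²/14.29 + (21−16.29)²/16.29 + (17−15.43)²/15.43 = 7.9296
df = 4
p-value (upper-tail) = 0.09419
At α=0.1: p < α → reject H₀

reject H₀: yes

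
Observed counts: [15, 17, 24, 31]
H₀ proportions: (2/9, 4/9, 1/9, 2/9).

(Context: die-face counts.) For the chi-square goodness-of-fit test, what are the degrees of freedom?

degrees of freedom = 3

df = k − 1 = 4 − 1 = 3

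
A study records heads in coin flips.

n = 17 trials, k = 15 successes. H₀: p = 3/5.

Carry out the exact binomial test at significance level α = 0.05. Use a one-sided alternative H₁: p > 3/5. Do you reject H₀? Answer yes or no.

Exact binomial: n=17, k=15, p₀=3/5=0.6000
P(X≥15) from Σ C(n,i)·p₀^i·(1−p₀)^(n−i)
p-value (one-sided, H₁ greater) = 0.01232
At α=0.05: p < α → reject H₀

reject H₀: yes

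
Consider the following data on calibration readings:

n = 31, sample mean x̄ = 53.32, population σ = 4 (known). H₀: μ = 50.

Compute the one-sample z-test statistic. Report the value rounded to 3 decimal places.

SE = σ/√n = 4/√31 = 0.7184
z = (x̄−μ₀)/SE = (53.32−50)/0.7184 = 4.6212

test statistic = 4.621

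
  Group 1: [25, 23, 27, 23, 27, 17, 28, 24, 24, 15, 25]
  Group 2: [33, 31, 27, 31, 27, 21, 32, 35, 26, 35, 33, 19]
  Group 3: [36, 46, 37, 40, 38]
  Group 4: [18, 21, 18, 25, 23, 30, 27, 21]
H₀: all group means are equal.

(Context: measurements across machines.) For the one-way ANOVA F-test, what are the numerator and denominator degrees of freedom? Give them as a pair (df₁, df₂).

degrees of freedom = [3, 32]

k = 4 groups, N = 36 total
df = (k−1, N−k) = (4−1, 36−4) = (3, 32)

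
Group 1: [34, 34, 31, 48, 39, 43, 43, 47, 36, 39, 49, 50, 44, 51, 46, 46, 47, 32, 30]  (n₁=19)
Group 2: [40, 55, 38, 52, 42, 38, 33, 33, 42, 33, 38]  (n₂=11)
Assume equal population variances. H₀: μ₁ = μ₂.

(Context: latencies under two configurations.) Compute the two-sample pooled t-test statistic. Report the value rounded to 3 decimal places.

x̄₁=41.526, s₁=6.915, n₁=19
x̄₂=40.364, s₂=7.311, n₂=11
s_p² = [18·6.915² + 10·7.311²]/28 = 49.8315
SE = √(s_p²·(1/19+1/11)) = 2.6745
t = (41.526−40.364)/2.6745 = 0.4347
df = 28

test statistic = 0.435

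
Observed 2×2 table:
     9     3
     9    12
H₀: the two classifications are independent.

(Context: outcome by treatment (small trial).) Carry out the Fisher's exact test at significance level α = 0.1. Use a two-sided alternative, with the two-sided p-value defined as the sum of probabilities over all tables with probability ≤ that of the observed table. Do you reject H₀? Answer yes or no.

reject H₀: no

Margins: r₁=12, r₂=21, c₁=18, c₂=15, n=33
p_obs = C(12,9)·C(21,9)/C(33,18); sum pmf over tables with pmf ≤ p_obs
p-value (two-sided) = 0.14507
At α=0.1: p ≥ α → fail to reject H₀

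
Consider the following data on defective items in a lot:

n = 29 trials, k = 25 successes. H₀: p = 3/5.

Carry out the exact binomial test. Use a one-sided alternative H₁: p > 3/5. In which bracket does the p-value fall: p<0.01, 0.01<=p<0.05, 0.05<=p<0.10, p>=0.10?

p-value bracket: p<0.01

Exact binomial: n=29, k=25, p₀=3/5=0.6000
P(X≥25) from Σ C(n,i)·p₀^i·(1−p₀)^(n−i)
p-value (one-sided, H₁ greater) = 0.00220
→ bracket: p<0.01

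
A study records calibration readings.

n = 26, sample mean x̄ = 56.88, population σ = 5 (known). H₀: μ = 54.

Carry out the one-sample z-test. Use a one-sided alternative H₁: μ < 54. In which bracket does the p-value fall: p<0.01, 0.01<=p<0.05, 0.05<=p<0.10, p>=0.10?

p-value bracket: p>=0.10

SE = σ/√n = 5/√26 = 0.9806
z = (x̄−μ₀)/SE = (56.88−54)/0.9806 = 2.9370
p-value (one-sided, H₁ less) = 0.99834
→ bracket: p>=0.10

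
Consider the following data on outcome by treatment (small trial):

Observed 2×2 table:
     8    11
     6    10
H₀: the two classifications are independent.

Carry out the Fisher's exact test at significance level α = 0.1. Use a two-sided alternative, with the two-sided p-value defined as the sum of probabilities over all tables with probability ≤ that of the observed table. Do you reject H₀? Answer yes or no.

Margins: r₁=19, r₂=16, c₁=14, c₂=21, n=35
p_obs = C(19,8)·C(16,6)/C(35,14); sum pmf over tables with pmf ≤ p_obs
p-value (two-sided) = 1.00000
At α=0.1: p ≥ α → fail to reject H₀

reject H₀: no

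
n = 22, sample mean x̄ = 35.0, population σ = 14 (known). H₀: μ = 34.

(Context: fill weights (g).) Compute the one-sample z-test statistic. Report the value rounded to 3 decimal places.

SE = σ/√n = 14/√22 = 2.9848
z = (x̄−μ₀)/SE = (35.0−34)/2.9848 = 0.3350

test statistic = 0.335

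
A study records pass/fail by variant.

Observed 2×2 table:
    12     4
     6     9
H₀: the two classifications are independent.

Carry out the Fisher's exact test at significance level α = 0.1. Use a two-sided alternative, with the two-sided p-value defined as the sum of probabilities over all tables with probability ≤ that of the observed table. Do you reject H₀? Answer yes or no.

Margins: r₁=16, r₂=15, c₁=18, c₂=13, n=31
p_obs = C(16,12)·C(15,6)/C(31,18); sum pmf over tables with pmf ≤ p_obs
p-value (two-sided) = 0.07317
At α=0.1: p < α → reject H₀

reject H₀: yes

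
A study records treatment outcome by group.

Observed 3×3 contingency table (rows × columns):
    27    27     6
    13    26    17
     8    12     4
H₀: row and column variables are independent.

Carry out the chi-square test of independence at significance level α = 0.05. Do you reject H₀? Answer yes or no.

Row totals [60, 56, 24], col totals [48, 65, 27], n=140
χ² = (27−20.57)²/20.57 + (27−27.86)²/27.86 + (6−11.57)²/11.57 + (13−19.20)²/19.20 + (26−26.00)²/26.00 + (17−10.80)²/10.80 + (8−8.23)²/8.23 + (12−11.14)²/11.14 + (4−4.63)²/4.63 = 10.4368
df = 4
p-value (upper-tail) = 0.03368
At α=0.05: p < α → reject H₀

reject H₀: yes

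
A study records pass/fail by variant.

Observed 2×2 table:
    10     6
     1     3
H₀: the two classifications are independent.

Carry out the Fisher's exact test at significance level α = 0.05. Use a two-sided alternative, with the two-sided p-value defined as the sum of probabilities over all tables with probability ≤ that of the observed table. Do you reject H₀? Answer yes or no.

reject H₀: no

Margins: r₁=16, r₂=4, c₁=11, c₂=9, n=20
p_obs = C(16,10)·C(4,1)/C(20,11); sum pmf over tables with pmf ≤ p_obs
p-value (two-sided) = 0.28483
At α=0.05: p ≥ α → fail to reject H₀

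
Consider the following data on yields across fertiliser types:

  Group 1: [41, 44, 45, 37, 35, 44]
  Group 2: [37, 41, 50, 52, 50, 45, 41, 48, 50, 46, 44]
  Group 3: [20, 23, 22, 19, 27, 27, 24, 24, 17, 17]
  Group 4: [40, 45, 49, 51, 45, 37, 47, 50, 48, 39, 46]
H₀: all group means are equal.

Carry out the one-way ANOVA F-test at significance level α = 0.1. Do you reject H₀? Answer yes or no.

reject H₀: yes

Group means [41.00, 45.82, 22.00, 45.18], grand mean 38.605
SSB = Σnᵢ(x̄ᵢ−x̄)² = 3839.806; SSW = ΣΣ(x−x̄ᵢ)² = 647.273
MSB = 3839.806/3 = 1279.9354; MSW = 647.273/34 = 19.0374
F = MSB/MSW = 67.2326
df = (3, 34)
p-value (upper-tail) = 0.00000
At α=0.1: p < α → reject H₀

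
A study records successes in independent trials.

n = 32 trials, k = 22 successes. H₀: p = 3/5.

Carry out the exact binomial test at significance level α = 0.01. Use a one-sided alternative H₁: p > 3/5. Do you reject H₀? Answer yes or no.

Exact binomial: n=32, k=22, p₀=3/5=0.6000
P(X≥22) from Σ C(n,i)·p₀^i·(1−p₀)^(n−i)
p-value (one-sided, H₁ greater) = 0.20459
At α=0.01: p ≥ α → fail to reject H₀

reject H₀: no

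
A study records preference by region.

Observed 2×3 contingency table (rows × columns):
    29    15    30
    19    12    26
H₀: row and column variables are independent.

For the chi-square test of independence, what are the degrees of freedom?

degrees of freedom = 2

df = (r−1)(c−1) = (2−1)·(3−1) = 2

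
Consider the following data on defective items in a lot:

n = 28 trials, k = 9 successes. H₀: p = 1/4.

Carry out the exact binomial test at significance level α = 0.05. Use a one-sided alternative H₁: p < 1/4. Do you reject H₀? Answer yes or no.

reject H₀: no

Exact binomial: n=28, k=9, p₀=1/4=0.2500
P(X≤9) from Σ C(n,i)·p₀^i·(1−p₀)^(n−i)
p-value (one-sided, H₁ less) = 0.86155
At α=0.05: p ≥ α → fail to reject H₀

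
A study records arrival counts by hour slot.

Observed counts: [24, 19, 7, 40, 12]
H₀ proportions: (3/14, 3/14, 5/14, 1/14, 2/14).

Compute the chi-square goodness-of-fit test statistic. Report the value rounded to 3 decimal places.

n = 102; E_i = n·p_i = [21.86, 21.86, 36.43, 7.29, 14.57]
χ² = (24−21.86)²/21.86 + (19−21.86)²/21.86 + (7−36.43)²/36.43 + (40−7.29)²/7.29 + (12−14.57)²/14.57 = 171.7046
df = 4

test statistic = 171.705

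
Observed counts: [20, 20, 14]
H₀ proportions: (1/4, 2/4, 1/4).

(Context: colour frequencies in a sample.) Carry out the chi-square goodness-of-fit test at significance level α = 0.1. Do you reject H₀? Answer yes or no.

reject H₀: yes

n = 54; E_i = n·p_i = [13.50, 27.00, 13.50]
χ² = (20−13.50)²/13.50 + (20−27.00)²/27.00 + (14−13.50)²/13.50 = 4.9630
df = 2
p-value (upper-tail) = 0.08362
At α=0.1: p < α → reject H₀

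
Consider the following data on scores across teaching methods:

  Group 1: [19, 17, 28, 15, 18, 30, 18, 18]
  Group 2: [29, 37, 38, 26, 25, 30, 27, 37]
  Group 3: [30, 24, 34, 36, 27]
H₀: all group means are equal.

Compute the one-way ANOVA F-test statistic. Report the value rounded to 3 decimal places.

test statistic = 9.497

Group means [20.38, 31.12, 30.20], grand mean 26.810
SSB = Σnᵢ(x̄ᵢ−x̄)² = 537.688; SSW = ΣΣ(x−x̄ᵢ)² = 509.550
MSB = 537.688/2 = 268.8440; MSW = 509.550/18 = 28.3083
F = MSB/MSW = 9.4970
df = (2, 18)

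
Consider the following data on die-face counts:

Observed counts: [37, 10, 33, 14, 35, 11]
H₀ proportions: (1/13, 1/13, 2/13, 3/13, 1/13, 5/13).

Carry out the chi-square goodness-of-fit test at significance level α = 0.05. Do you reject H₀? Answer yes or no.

n = 140; E_i = n·p_i = [10.77, 10.77, 21.54, 32.31, 10.77, 53.85]
χ² = (37−10.77)²/10.77 + (10−10.77)²/10.77 + (33−21.54)²/21.54 + (14−32.31)²/32.31 + (35−10.77)²/10.77 + (11−53.85)²/53.85 = 169.0317
df = 5
p-value (upper-tail) = 0.00000
At α=0.05: p < α → reject H₀

reject H₀: yes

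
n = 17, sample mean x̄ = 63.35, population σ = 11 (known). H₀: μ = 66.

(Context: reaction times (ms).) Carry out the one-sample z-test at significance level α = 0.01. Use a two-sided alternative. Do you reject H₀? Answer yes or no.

SE = σ/√n = 11/√17 = 2.6679
z = (x̄−μ₀)/SE = (63.35−66)/2.6679 = -0.9933
p-value (two-sided) = 0.32057
At α=0.01: p ≥ α → fail to reject H₀

reject H₀: no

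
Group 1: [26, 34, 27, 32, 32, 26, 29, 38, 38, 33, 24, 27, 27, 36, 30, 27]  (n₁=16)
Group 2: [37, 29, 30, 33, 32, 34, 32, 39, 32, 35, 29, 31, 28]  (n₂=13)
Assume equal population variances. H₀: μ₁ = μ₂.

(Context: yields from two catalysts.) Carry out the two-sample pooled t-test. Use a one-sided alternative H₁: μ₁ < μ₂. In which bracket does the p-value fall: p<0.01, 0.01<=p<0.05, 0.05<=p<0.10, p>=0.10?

p-value bracket: 0.05<=p<0.10

x̄₁=30.375, s₁=4.470, n₁=16
x̄₂=32.385, s₂=3.228, n₂=13
s_p² = [15·4.470² + 12·3.228²]/27 = 15.7343
SE = √(s_p²·(1/16+1/13)) = 1.4811
t = (30.375−32.385)/1.4811 = -1.3568
df = 27
p-value (one-sided, H₁ less) = 0.09304
→ bracket: 0.05<=p<0.10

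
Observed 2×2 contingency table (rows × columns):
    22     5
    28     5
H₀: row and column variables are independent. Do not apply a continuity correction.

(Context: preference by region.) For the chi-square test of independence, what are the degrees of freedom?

df = (r−1)(c−1) = (2−1)·(2−1) = 1

degrees of freedom = 1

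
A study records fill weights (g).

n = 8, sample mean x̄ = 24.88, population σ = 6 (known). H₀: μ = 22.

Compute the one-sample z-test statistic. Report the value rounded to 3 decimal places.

test statistic = 1.358

SE = σ/√n = 6/√8 = 2.1213
z = (x̄−μ₀)/SE = (24.88−22)/2.1213 = 1.3576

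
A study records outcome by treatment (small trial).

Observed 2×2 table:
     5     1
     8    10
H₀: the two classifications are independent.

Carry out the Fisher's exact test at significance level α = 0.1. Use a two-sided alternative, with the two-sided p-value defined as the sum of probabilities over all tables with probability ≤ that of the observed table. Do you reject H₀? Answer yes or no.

Margins: r₁=6, r₂=18, c₁=13, c₂=11, n=24
p_obs = C(6,5)·C(18,8)/C(24,13); sum pmf over tables with pmf ≤ p_obs
p-value (two-sided) = 0.16599
At α=0.1: p ≥ α → fail to reject H₀

reject H₀: no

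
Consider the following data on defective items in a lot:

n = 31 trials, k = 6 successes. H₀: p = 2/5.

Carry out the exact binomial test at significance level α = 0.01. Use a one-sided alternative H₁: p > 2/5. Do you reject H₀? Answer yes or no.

Exact binomial: n=31, k=6, p₀=2/5=0.4000
P(X≥6) from Σ C(n,i)·p₀^i·(1−p₀)^(n−i)
p-value (one-sided, H₁ greater) = 0.99600
At α=0.01: p ≥ α → fail to reject H₀

reject H₀: no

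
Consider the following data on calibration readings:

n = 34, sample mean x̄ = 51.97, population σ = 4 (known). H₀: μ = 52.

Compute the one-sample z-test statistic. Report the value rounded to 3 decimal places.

SE = σ/√n = 4/√34 = 0.6860
z = (x̄−μ₀)/SE = (51.97−52)/0.6860 = -0.0437

test statistic = -0.044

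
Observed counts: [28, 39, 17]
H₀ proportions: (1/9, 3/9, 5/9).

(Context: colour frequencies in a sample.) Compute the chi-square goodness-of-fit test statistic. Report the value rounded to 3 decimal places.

n = 84; E_i = n·p_i = [9.33, 28.00, 46.67]
χ² = (28−9.33)²/9.33 + (39−28.00)²/28.00 + (17−46.67)²/46.67 = 60.5143
df = 2

test statistic = 60.514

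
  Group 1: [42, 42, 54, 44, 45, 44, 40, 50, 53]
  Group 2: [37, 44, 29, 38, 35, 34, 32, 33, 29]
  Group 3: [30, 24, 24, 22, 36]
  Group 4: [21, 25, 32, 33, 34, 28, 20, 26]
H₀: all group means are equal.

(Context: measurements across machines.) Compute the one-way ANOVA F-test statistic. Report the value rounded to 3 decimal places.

test statistic = 23.342

Group means [46.00, 34.56, 27.20, 27.38], grand mean 34.839
SSB = Σnᵢ(x̄ᵢ−x̄)² = 1859.296; SSW = ΣΣ(x−x̄ᵢ)² = 716.897
MSB = 1859.296/3 = 619.7654; MSW = 716.897/27 = 26.5517
F = MSB/MSW = 23.3418
df = (3, 27)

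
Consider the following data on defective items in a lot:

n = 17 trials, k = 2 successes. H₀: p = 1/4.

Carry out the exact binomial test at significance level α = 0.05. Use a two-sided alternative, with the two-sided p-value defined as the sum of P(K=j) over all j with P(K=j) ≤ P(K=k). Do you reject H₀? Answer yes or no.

Exact binomial: n=17, k=2, p₀=1/4=0.2500
P(X=j) = C(n,j)·p₀^j·(1−p₀)^(n−j); p = Σ P(X=j) over j with P(X=j) ≤ P(X=2)
p-value (two-sided) = 0.27078
At α=0.05: p ≥ α → fail to reject H₀

reject H₀: no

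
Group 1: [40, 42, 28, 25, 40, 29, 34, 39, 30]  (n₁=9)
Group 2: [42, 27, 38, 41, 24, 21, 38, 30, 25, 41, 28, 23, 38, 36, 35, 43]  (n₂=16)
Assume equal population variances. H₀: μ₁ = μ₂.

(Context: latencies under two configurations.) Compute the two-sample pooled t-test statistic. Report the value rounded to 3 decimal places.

x̄₁=34.111, s₁=6.314, n₁=9
x̄₂=33.125, s₂=7.553, n₂=16
s_p² = [8·6.314² + 15·7.553²]/23 = 51.0713
SE = √(s_p²·(1/9+1/16)) = 2.9777
t = (34.111−33.125)/2.9777 = 0.3312
df = 23

test statistic = 0.331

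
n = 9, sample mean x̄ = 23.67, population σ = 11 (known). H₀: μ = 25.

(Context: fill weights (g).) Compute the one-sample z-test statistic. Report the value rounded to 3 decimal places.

SE = σ/√n = 11/√9 = 3.6667
z = (x̄−μ₀)/SE = (23.67−25)/3.6667 = -0.3627

test statistic = -0.363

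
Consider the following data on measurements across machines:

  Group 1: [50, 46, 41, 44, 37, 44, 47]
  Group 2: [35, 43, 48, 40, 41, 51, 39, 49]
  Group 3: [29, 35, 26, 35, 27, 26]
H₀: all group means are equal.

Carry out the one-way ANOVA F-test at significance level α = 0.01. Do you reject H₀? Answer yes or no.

Group means [44.14, 43.25, 29.67], grand mean 39.667
SSB = Σnᵢ(x̄ᵢ−x̄)² = 842.976; SSW = ΣΣ(x−x̄ᵢ)² = 415.690
MSB = 842.976/2 = 421.4881; MSW = 415.690/18 = 23.0939
F = MSB/MSW = 18.2510
df = (2, 18)
p-value (upper-tail) = 0.00005
At α=0.01: p < α → reject H₀

reject H₀: yes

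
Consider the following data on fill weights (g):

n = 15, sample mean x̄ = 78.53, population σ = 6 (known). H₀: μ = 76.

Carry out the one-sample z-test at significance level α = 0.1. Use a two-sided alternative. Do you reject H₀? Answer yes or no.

SE = σ/√n = 6/√15 = 1.5492
z = (x̄−μ₀)/SE = (78.53−76)/1.5492 = 1.6331
p-value (two-sided) = 0.10245
At α=0.1: p ≥ α → fail to reject H₀

reject H₀: no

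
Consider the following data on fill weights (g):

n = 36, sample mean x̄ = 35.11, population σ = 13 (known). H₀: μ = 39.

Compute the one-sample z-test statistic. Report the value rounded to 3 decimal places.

SE = σ/√n = 13/√36 = 2.1667
z = (x̄−μ₀)/SE = (35.11−39)/2.1667 = -1.7954

test statistic = -1.795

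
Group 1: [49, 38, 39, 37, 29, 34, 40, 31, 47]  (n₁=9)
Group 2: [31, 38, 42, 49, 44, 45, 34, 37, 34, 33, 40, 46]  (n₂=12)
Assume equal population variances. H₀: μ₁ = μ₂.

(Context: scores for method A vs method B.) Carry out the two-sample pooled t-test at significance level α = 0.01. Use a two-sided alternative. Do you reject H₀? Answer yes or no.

x̄₁=38.222, s₁=6.648, n₁=9
x̄₂=39.417, s₂=5.823, n₂=12
s_p² = [8·6.648² + 11·5.823²]/19 = 38.2354
SE = √(s_p²·(1/9+1/12)) = 2.7267
t = (38.222−39.417)/2.7267 = -0.4381
df = 19
p-value (two-sided) = 0.66628
At α=0.01: p ≥ α → fail to reject H₀

reject H₀: no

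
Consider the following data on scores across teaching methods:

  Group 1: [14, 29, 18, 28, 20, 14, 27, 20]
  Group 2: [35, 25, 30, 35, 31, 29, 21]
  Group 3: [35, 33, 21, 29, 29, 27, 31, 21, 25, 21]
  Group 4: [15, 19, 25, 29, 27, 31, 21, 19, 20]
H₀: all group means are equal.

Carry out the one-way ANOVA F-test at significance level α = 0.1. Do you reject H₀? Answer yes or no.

Group means [21.25, 29.43, 27.20, 22.89], grand mean 25.118
SSB = Σnᵢ(x̄ᵢ−x̄)² = 337.826; SSW = ΣΣ(x−x̄ᵢ)² = 877.703
MSB = 337.826/3 = 112.6087; MSW = 877.703/30 = 29.2568
F = MSB/MSW = 3.8490
df = (3, 30)
p-value (upper-tail) = 0.01921
At α=0.1: p < α → reject H₀

reject H₀: yes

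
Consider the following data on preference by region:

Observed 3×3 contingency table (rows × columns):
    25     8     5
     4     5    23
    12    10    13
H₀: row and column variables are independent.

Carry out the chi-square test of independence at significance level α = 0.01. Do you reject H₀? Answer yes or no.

reject H₀: yes

Row totals [38, 32, 35], col totals [41, 23, 41], n=105
χ² = (25−14.84)²/14.84 + (8−8.32)²/8.32 + (5−14.84)²/14.84 + (4−12.50)²/12.50 + (5−7.01)²/7.01 + (23−12.50)²/12.50 + (12−13.67)²/13.67 + (10−7.67)²/7.67 + (13−13.67)²/13.67 = 29.6241
df = 4
p-value (upper-tail) = 0.00001
At α=0.01: p < α → reject H₀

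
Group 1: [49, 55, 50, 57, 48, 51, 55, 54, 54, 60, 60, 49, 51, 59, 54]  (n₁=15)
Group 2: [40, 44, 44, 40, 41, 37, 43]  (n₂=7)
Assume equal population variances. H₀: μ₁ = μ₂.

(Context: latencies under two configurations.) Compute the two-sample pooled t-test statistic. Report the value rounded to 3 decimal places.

test statistic = 7.452

x̄₁=53.733, s₁=4.026, n₁=15
x̄₂=41.286, s₂=2.563, n₂=7
s_p² = [14·4.026² + 6·2.563²]/20 = 13.3181
SE = √(s_p²·(1/15+1/7)) = 1.6705
t = (53.733−41.286)/1.6705 = 7.4516
df = 20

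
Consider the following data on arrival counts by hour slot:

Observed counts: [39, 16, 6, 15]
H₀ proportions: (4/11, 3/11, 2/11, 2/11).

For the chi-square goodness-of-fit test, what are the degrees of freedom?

degrees of freedom = 3

df = k − 1 = 4 − 1 = 3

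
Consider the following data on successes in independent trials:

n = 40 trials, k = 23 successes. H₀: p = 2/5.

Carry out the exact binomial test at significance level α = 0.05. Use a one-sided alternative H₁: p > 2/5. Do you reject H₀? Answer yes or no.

Exact binomial: n=40, k=23, p₀=2/5=0.4000
P(X≥23) from Σ C(n,i)·p₀^i·(1−p₀)^(n−i)
p-value (one-sided, H₁ greater) = 0.01891
At α=0.05: p < α → reject H₀

reject H₀: yes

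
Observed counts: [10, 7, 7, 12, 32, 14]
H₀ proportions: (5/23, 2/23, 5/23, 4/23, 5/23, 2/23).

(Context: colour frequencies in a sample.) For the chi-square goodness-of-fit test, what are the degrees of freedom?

df = k − 1 = 6 − 1 = 5

degrees of freedom = 5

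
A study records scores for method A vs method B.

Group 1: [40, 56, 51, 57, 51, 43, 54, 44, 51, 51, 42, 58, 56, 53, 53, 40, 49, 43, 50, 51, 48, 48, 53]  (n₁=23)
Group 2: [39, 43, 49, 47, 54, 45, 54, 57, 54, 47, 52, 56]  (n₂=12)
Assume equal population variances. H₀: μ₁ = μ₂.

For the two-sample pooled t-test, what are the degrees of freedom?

degrees of freedom = 33

df = n₁ + n₂ − 2 = 23 + 12 − 2 = 33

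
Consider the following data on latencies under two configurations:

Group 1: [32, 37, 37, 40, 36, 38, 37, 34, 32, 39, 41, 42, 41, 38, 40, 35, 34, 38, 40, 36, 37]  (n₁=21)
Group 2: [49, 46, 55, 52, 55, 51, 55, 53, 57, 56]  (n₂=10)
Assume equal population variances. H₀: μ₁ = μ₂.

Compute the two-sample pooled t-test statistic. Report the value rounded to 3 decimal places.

test statistic = -13.289

x̄₁=37.333, s₁=2.852, n₁=21
x̄₂=52.900, s₂=3.446, n₂=10
s_p² = [20·2.852² + 9·3.446²]/29 = 9.2954
SE = √(s_p²·(1/21+1/10)) = 1.1714
t = (37.333−52.900)/1.1714 = -13.2889
df = 29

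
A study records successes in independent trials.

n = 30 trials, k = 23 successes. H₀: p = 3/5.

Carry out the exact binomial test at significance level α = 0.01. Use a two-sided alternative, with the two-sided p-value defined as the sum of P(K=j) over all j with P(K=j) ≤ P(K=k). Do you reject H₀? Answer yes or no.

reject H₀: no

Exact binomial: n=30, k=23, p₀=3/5=0.6000
P(X=j) = C(n,j)·p₀^j·(1−p₀)^(n−j); p = Σ P(X=j) over j with P(X=j) ≤ P(X=23)
p-value (two-sided) = 0.06476
At α=0.01: p ≥ α → fail to reject H₀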